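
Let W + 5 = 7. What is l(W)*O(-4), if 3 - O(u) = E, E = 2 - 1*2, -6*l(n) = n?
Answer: -1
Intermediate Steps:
W = 2 (W = -5 + 7 = 2)
l(n) = -n/6
E = 0 (E = 2 - 2 = 0)
O(u) = 3 (O(u) = 3 - 1*0 = 3 + 0 = 3)
l(W)*O(-4) = -⅙*2*3 = -⅓*3 = -1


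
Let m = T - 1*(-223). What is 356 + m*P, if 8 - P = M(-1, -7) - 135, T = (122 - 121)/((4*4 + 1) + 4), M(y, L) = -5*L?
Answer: 171116/7 ≈ 24445.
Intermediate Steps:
T = 1/21 (T = 1/((16 + 1) + 4) = 1/(17 + 4) = 1/21 ≈ 0.047619)
P = 108 (P = 8 - (-5*(-7) - 135) = 8 - (35 - 135) = 8 - 1*(-100) = 8 + 100 = 108)
m = 4684/21 (m = 1/21 - 1*(-223) = 1/21 + 223 = 4684/21 ≈ 223.05)
356 + m*P = 356 + (4684/21)*108 = 356 + 168624/7 = 171116/7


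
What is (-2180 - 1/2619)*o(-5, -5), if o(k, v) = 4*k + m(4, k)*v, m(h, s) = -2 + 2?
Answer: 114188420/2619 ≈ 43600.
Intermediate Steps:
m(h, s) = 0
o(k, v) = 4*k (o(k, v) = 4*k + 0*v = 4*k + 0 = 4*k)
(-2180 - 1/2619)*o(-5, -5) = (-2180 - 1/2619)*(4*(-5)) = (-2180 - 1*1/2619)*(-20) = (-2180 - 1/2619)*(-20) = -5709421/2619*(-20) = 114188420/2619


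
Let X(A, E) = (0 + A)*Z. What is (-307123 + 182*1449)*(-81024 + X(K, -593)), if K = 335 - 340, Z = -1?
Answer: 3516629695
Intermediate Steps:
K = -5
X(A, E) = -A (X(A, E) = (0 + A)*(-1) = A*(-1) = -A)
(-307123 + 182*1449)*(-81024 + X(K, -593)) = (-307123 + 182*1449)*(-81024 - 1*(-5)) = (-307123 + 263718)*(-81024 + 5) = -43405*(-81019) = 3516629695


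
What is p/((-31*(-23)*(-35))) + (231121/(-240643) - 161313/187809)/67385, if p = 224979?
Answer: -45677769614857300163/5066629894350767015 ≈ -9.0154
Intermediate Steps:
p/((-31*(-23)*(-35))) + (231121/(-240643) - 161313/187809)/67385 = 224979/((-31*(-23)*(-35))) + (231121/(-240643) - 161313/187809)/67385 = 224979/((713*(-35))) + (231121*(-1/240643) - 161313*1/187809)*(1/67385) = 224979/(-24955) + (-231121/240643 - 53771/62603)*(1/67385) = 224979*(-1/24955) - 27408482716/15064973729*1/67385 = -224979/24955 - 27408482716/1015153254728665 = -45677769614857300163/5066629894350767015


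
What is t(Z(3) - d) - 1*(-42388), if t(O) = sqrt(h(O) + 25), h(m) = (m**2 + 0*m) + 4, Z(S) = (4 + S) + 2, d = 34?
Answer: 42388 + sqrt(654) ≈ 42414.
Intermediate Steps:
Z(S) = 6 + S
h(m) = 4 + m**2 (h(m) = (m**2 + 0) + 4 = m**2 + 4 = 4 + m**2)
t(O) = sqrt(29 + O**2) (t(O) = sqrt((4 + O**2) + 25) = sqrt(29 + O**2))
t(Z(3) - d) - 1*(-42388) = sqrt(29 + ((6 + 3) - 1*34)**2) - 1*(-42388) = sqrt(29 + (9 - 34)**2) + 42388 = sqrt(29 + (-25)**2) + 42388 = sqrt(29 + 625) + 42388 = sqrt(654) + 42388 = 42388 + sqrt(654)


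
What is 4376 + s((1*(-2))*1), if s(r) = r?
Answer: 4374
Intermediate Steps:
4376 + s((1*(-2))*1) = 4376 + (1*(-2))*1 = 4376 - 2*1 = 4376 - 2 = 4374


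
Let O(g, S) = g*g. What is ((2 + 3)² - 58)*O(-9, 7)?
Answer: -2673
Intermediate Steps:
O(g, S) = g²
((2 + 3)² - 58)*O(-9, 7) = ((2 + 3)² - 58)*(-9)² = (5² - 58)*81 = (25 - 58)*81 = -33*81 = -2673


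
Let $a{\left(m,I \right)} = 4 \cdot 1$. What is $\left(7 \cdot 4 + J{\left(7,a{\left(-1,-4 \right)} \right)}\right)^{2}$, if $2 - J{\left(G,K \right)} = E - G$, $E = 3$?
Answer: $1156$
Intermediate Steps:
$a{\left(m,I \right)} = 4$
$J{\left(G,K \right)} = -1 + G$ ($J{\left(G,K \right)} = 2 - \left(3 - G\right) = 2 + \left(-3 + G\right) = -1 + G$)
$\left(7 \cdot 4 + J{\left(7,a{\left(-1,-4 \right)} \right)}\right)^{2} = \left(7 \cdot 4 + \left(-1 + 7\right)\right)^{2} = \left(28 + 6\right)^{2} = 34^{2} = 1156$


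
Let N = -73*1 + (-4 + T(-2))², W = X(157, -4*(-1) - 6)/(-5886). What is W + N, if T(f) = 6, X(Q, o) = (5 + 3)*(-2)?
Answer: -203059/2943 ≈ -68.997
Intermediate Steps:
X(Q, o) = -16 (X(Q, o) = 8*(-2) = -16)
W = 8/2943 (W = -16/(-5886) = -16*(-1/5886) = 8/2943 ≈ 0.0027183)
N = -69 (N = -73*1 + (-4 + 6)² = -73 + 2² = -73 + 4 = -69)
W + N = 8/2943 - 69 = -203059/2943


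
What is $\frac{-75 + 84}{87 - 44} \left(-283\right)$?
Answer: $- \frac{2547}{43} \approx -59.233$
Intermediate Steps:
$\frac{-75 + 84}{87 - 44} \left(-283\right) = \frac{9}{43} \left(-283\right) = - \frac{2547}{43}$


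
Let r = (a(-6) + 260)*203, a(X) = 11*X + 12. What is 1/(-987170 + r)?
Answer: -1/945352 ≈ -1.0578e-6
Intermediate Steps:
a(X) = 12 + 11*X
r = 41818 (r = ((12 + 11*(-6)) + 260)*203 = ((12 - 66) + 260)*203 = (-54 + 260)*203 = 206*203 = 41818)
1/(-987170 + r) = 1/(-987170 + 41818) = 1/(-945352) = -1/945352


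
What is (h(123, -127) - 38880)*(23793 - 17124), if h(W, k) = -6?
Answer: -259330734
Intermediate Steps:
(h(123, -127) - 38880)*(23793 - 17124) = (-6 - 38880)*(23793 - 17124) = -38886*6669 = -259330734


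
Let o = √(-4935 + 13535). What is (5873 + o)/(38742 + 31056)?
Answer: 5873/69798 + 5*√86/34899 ≈ 0.085471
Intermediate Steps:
o = 10*√86 (o = √8600 = 10*√86 ≈ 92.736)
(5873 + o)/(38742 + 31056) = (5873 + 10*√86)/(38742 + 31056) = (5873 + 10*√86)/69798 = (5873 + 10*√86)*(1/69798) = 5873/69798 + 5*√86/34899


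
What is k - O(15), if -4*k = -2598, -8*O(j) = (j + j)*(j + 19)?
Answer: 777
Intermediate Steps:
O(j) = -j*(19 + j)/4 (O(j) = -(j + j)*(j + 19)/8 = -2*j*(19 + j)/8 = -j*(19 + j)/4)
k = 1299/2 (k = -¼*(-2598) = 1299/2 ≈ 649.50)
k - O(15) = 1299/2 - (-1)*15*(19 + 15)/4 = 1299/2 - (-1)*15*34/4 = 1299/2 - 1*(-255/2) = 1299/2 + 255/2 = 777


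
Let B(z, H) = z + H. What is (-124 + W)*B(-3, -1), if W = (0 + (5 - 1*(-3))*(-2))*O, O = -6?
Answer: 112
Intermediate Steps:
B(z, H) = H + z
W = 96 (W = (0 + (5 - 1*(-3))*(-2))*(-6) = (0 + (5 + 3)*(-2))*(-6) = (0 + 8*(-2))*(-6) = (0 - 16)*(-6) = -16*(-6) = 96)
(-124 + W)*B(-3, -1) = (-124 + 96)*(-1 - 3) = -28*(-4) = 112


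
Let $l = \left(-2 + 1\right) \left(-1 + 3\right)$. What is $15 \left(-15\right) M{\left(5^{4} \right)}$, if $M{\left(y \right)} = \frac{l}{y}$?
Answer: $\frac{18}{25} \approx 0.72$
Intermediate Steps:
$l = -2$ ($l = \left(-1\right) 2 = -2$)
$M{\left(y \right)} = - \frac{2}{y}$
$15 \left(-15\right) M{\left(5^{4} \right)} = 15 \left(-15\right) \left(- \frac{2}{5^{4}}\right) = - 225 \left(- \frac{2}{625}\right) = - 225 \left(\left(-2\right) \frac{1}{625}\right) = \left(-225\right) \left(- \frac{2}{625}\right) = \frac{18}{25}$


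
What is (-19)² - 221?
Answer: 140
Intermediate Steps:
(-19)² - 221 = 361 - 221 = 140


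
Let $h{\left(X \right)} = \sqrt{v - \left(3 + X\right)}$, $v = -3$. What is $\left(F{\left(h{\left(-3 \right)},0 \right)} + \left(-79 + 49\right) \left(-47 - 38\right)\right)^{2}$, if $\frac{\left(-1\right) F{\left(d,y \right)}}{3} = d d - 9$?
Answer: $6687396$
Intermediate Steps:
$h{\left(X \right)} = \sqrt{-6 - X}$ ($h{\left(X \right)} = \sqrt{-3 - \left(3 + X\right)} = \sqrt{-6 - X}$)
$F{\left(d,y \right)} = 27 - 3 d^{2}$ ($F{\left(d,y \right)} = - 3 \left(d d - 9\right) = - 3 \left(d^{2} - 9\right) = - 3 \left(-9 + d^{2}\right) = 27 - 3 d^{2}$)
$\left(F{\left(h{\left(-3 \right)},0 \right)} + \left(-79 + 49\right) \left(-47 - 38\right)\right)^{2} = \left(\left(27 - 3 \left(\sqrt{-6 - -3}\right)^{2}\right) + \left(-79 + 49\right) \left(-47 - 38\right)\right)^{2} = \left(\left(27 - 3 \left(\sqrt{-6 + 3}\right)^{2}\right) - -2550\right)^{2} = \left(\left(27 - 3 \left(\sqrt{-3}\right)^{2}\right) + 2550\right)^{2} = \left(\left(27 - 3 \left(i \sqrt{3}\right)^{2}\right) + 2550\right)^{2} = \left(\left(27 - -9\right) + 2550\right)^{2} = \left(\left(27 + 9\right) + 2550\right)^{2} = \left(36 + 2550\right)^{2} = 2586^{2} = 6687396$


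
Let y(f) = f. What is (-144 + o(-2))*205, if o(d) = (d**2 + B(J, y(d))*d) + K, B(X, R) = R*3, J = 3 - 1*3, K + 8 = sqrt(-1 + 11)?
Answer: -27880 + 205*sqrt(10) ≈ -27232.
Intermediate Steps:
K = -8 + sqrt(10) (K = -8 + sqrt(-1 + 11) = -8 + sqrt(10) ≈ -4.8377)
J = 0 (J = 3 - 3 = 0)
B(X, R) = 3*R
o(d) = -8 + sqrt(10) + 4*d**2 (o(d) = (d**2 + (3*d)*d) + (-8 + sqrt(10)) = (d**2 + 3*d**2) + (-8 + sqrt(10)) = 4*d**2 + (-8 + sqrt(10)) = -8 + sqrt(10) + 4*d**2)
(-144 + o(-2))*205 = (-144 + (-8 + sqrt(10) + 4*(-2)**2))*205 = (-144 + (-8 + sqrt(10) + 4*4))*205 = (-144 + (-8 + sqrt(10) + 16))*205 = (-144 + (8 + sqrt(10)))*205 = (-136 + sqrt(10))*205 = -27880 + 205*sqrt(10)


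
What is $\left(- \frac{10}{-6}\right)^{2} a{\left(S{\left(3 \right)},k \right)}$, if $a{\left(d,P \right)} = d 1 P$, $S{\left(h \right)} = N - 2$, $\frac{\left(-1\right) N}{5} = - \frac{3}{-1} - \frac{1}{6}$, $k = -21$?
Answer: $\frac{16975}{18} \approx 943.06$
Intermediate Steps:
$N = - \frac{85}{6}$ ($N = - 5 \left(- \frac{3}{-1} - \frac{1}{6}\right) = - 5 \left(\left(-3\right) \left(-1\right) - \frac{1}{6}\right) = - 5 \left(3 - \frac{1}{6}\right) = \left(-5\right) \frac{17}{6} = - \frac{85}{6} \approx -14.167$)
$S{\left(h \right)} = - \frac{97}{6}$ ($S{\left(h \right)} = - \frac{85}{6} - 2 = - \frac{97}{6}$)
$a{\left(d,P \right)} = P d$ ($a{\left(d,P \right)} = d P = P d$)
$\left(- \frac{10}{-6}\right)^{2} a{\left(S{\left(3 \right)},k \right)} = \left(- \frac{10}{-6}\right)^{2} \left(\left(-21\right) \left(- \frac{97}{6}\right)\right) = \left(\left(-10\right) \left(- \frac{1}{6}\right)\right)^{2} \cdot \frac{679}{2} = \left(\frac{5}{3}\right)^{2} \cdot \frac{679}{2} = \frac{25}{9} \cdot \frac{679}{2} = \frac{16975}{18}$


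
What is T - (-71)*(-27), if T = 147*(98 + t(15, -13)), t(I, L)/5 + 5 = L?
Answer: -741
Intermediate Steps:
t(I, L) = -25 + 5*L
T = 1176 (T = 147*(98 + (-25 + 5*(-13))) = 147*(98 + (-25 - 65)) = 147*(98 - 90) = 147*8 = 1176)
T - (-71)*(-27) = 1176 - (-71)*(-27) = 1176 - 1*1917 = 1176 - 1917 = -741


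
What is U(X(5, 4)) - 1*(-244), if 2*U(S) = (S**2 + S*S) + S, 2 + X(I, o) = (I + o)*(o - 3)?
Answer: 593/2 ≈ 296.50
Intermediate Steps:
X(I, o) = -2 + (-3 + o)*(I + o) (X(I, o) = -2 + (I + o)*(o - 3) = -2 + (I + o)*(-3 + o) = -2 + (-3 + o)*(I + o))
U(S) = S**2 + S/2 (U(S) = ((S**2 + S*S) + S)/2 = ((S**2 + S**2) + S)/2 = (2*S**2 + S)/2 = (S + 2*S**2)/2 = S**2 + S/2)
U(X(5, 4)) - 1*(-244) = (-2 + 4**2 - 3*5 - 3*4 + 5*4)*(1/2 + (-2 + 4**2 - 3*5 - 3*4 + 5*4)) - 1*(-244) = (-2 + 16 - 15 - 12 + 20)*(1/2 + (-2 + 16 - 15 - 12 + 20)) + 244 = 7*(1/2 + 7) + 244 = 7*(15/2) + 244 = 105/2 + 244 = 593/2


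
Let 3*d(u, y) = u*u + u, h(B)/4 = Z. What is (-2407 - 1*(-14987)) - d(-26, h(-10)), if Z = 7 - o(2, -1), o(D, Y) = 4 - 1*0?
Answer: 37090/3 ≈ 12363.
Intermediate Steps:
o(D, Y) = 4 (o(D, Y) = 4 + 0 = 4)
Z = 3 (Z = 7 - 1*4 = 7 - 4 = 3)
h(B) = 12 (h(B) = 4*3 = 12)
d(u, y) = u/3 + u²/3 (d(u, y) = (u*u + u)/3 = (u² + u)/3 = (u + u²)/3 = u/3 + u²/3)
(-2407 - 1*(-14987)) - d(-26, h(-10)) = (-2407 - 1*(-14987)) - (-26)*(1 - 26)/3 = (-2407 + 14987) - (-26)*(-25)/3 = 12580 - 1*650/3 = 12580 - 650/3 = 37090/3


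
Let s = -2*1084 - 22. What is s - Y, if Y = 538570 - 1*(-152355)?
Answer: -693115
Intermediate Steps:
Y = 690925 (Y = 538570 + 152355 = 690925)
s = -2190 (s = -2168 - 22 = -2190)
s - Y = -2190 - 1*690925 = -2190 - 690925 = -693115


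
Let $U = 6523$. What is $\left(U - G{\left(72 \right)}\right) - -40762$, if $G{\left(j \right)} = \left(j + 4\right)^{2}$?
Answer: $41509$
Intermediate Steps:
$G{\left(j \right)} = \left(4 + j\right)^{2}$
$\left(U - G{\left(72 \right)}\right) - -40762 = \left(6523 - \left(4 + 72\right)^{2}\right) - -40762 = \left(6523 - 76^{2}\right) + 40762 = \left(6523 - 5776\right) + 40762 = 747 + 40762 = 41509$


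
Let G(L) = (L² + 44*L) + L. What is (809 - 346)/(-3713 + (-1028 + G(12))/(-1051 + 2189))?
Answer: -263447/2112869 ≈ -0.12469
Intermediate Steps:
G(L) = L² + 45*L
(809 - 346)/(-3713 + (-1028 + G(12))/(-1051 + 2189)) = (809 - 346)/(-3713 + (-1028 + 12*(45 + 12))/(-1051 + 2189)) = 463/(-3713 + (-1028 + 12*57)/1138) = 463/(-3713 + (-1028 + 684)*(1/1138)) = 463/(-3713 - 344*1/1138) = 463/(-3713 - 172/569) = 463/(-2112869/569) = 463*(-569/2112869) = -263447/2112869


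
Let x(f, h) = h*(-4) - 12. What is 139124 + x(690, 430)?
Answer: 137392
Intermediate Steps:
x(f, h) = -12 - 4*h (x(f, h) = -4*h - 12 = -12 - 4*h)
139124 + x(690, 430) = 139124 + (-12 - 4*430) = 139124 + (-12 - 1720) = 139124 - 1732 = 137392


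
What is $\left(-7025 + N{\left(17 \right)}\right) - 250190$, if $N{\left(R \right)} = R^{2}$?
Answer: $-256926$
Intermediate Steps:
$\left(-7025 + N{\left(17 \right)}\right) - 250190 = \left(-7025 + 17^{2}\right) - 250190 = \left(-7025 + 289\right) - 250190 = -6736 - 250190 = -256926$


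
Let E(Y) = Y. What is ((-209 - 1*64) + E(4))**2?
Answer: 72361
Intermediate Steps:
((-209 - 1*64) + E(4))**2 = ((-209 - 1*64) + 4)**2 = ((-209 - 64) + 4)**2 = (-273 + 4)**2 = (-269)**2 = 72361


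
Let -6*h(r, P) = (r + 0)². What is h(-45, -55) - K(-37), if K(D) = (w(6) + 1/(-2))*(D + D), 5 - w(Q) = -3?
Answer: 435/2 ≈ 217.50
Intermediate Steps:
w(Q) = 8 (w(Q) = 5 - 1*(-3) = 5 + 3 = 8)
h(r, P) = -r²/6 (h(r, P) = -(r + 0)²/6 = -r²/6)
K(D) = 15*D (K(D) = (8 + 1/(-2))*(D + D) = (8 - ½)*(2*D) = 15*(2*D)/2 = 15*D)
h(-45, -55) - K(-37) = -⅙*(-45)² - 15*(-37) = -⅙*2025 - 1*(-555) = -675/2 + 555 = 435/2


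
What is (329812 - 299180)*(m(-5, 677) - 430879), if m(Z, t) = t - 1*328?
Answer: -13187994960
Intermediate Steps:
m(Z, t) = -328 + t (m(Z, t) = t - 328 = -328 + t)
(329812 - 299180)*(m(-5, 677) - 430879) = (329812 - 299180)*((-328 + 677) - 430879) = 30632*(349 - 430879) = 30632*(-430530) = -13187994960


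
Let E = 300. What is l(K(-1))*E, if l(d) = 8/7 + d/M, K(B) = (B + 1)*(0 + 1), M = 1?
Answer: 2400/7 ≈ 342.86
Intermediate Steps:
K(B) = 1 + B (K(B) = (1 + B)*1 = 1 + B)
l(d) = 8/7 + d (l(d) = 8/7 + d/1 = 8*(⅐) + d*1 = 8/7 + d)
l(K(-1))*E = (8/7 + (1 - 1))*300 = (8/7 + 0)*300 = (8/7)*300 = 2400/7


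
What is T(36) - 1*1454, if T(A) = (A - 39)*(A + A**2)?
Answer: -5450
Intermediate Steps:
T(A) = (-39 + A)*(A + A**2)
T(36) - 1*1454 = 36*(-39 + 36**2 - 38*36) - 1*1454 = 36*(-39 + 1296 - 1368) - 1454 = 36*(-111) - 1454 = -3996 - 1454 = -5450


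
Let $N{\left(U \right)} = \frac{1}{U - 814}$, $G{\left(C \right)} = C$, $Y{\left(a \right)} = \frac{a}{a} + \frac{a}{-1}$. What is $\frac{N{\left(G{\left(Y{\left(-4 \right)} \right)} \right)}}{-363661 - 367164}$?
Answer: $\frac{1}{591237425} \approx 1.6914 \cdot 10^{-9}$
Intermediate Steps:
$Y{\left(a \right)} = 1 - a$ ($Y{\left(a \right)} = 1 + a \left(-1\right) = 1 - a$)
$N{\left(U \right)} = \frac{1}{-814 + U}$
$\frac{N{\left(G{\left(Y{\left(-4 \right)} \right)} \right)}}{-363661 - 367164} = \frac{1}{\left(-814 + \left(1 - -4\right)\right) \left(-363661 - 367164\right)} = \frac{1}{\left(-814 + \left(1 + 4\right)\right) \left(-363661 - 367164\right)} = \frac{1}{\left(-814 + 5\right) \left(-730825\right)} = \frac{1}{-809} \left(- \frac{1}{730825}\right) = \left(- \frac{1}{809}\right) \left(- \frac{1}{730825}\right) = \frac{1}{591237425}$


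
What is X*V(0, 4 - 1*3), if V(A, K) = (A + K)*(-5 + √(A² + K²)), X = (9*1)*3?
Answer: -108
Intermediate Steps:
X = 27 (X = 9*3 = 27)
V(A, K) = (-5 + √(A² + K²))*(A + K)
X*V(0, 4 - 1*3) = 27*(-5*0 - 5*(4 - 1*3) + 0*√(0² + (4 - 1*3)²) + (4 - 1*3)*√(0² + (4 - 1*3)²)) = 27*(0 - 5*(4 - 3) + 0*√(0 + (4 - 3)²) + (4 - 3)*√(0 + (4 - 3)²)) = 27*(0 - 5*1 + 0*√(0 + 1²) + 1*√(0 + 1²)) = 27*(0 - 5 + 0*√(0 + 1) + 1*√(0 + 1)) = 27*(0 - 5 + 0*√1 + 1*√1) = 27*(0 - 5 + 0*1 + 1*1) = 27*(0 - 5 + 0 + 1) = 27*(-4) = -108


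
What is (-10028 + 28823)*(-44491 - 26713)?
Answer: -1338279180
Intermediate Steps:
(-10028 + 28823)*(-44491 - 26713) = 18795*(-71204) = -1338279180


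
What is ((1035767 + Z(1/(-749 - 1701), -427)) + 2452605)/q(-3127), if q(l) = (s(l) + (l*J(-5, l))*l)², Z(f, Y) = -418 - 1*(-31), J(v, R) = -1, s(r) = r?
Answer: 3487985/95672968937536 ≈ 3.6457e-8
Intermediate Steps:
Z(f, Y) = -387 (Z(f, Y) = -418 + 31 = -387)
q(l) = (l - l²)² (q(l) = (l + (l*(-1))*l)² = (l + (-l)*l)² = (l - l²)²)
((1035767 + Z(1/(-749 - 1701), -427)) + 2452605)/q(-3127) = ((1035767 - 387) + 2452605)/(((-3127)²*(1 - 1*(-3127))²)) = (1035380 + 2452605)/((9778129*(1 + 3127)²)) = 3487985/((9778129*3128²)) = 3487985/((9778129*9784384)) = 3487985/95672968937536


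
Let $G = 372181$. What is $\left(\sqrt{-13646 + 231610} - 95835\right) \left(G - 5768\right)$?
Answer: $-35115189855 + 732826 \sqrt{54491} \approx -3.4944 \cdot 10^{10}$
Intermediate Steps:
$\left(\sqrt{-13646 + 231610} - 95835\right) \left(G - 5768\right) = \left(\sqrt{-13646 + 231610} - 95835\right) \left(372181 - 5768\right) = \left(\sqrt{217964} - 95835\right) \left(372181 + \left(-16826 + 11058\right)\right) = \left(2 \sqrt{54491} - 95835\right) \left(372181 - 5768\right) = \left(-95835 + 2 \sqrt{54491}\right) 366413 = -35115189855 + 732826 \sqrt{54491}$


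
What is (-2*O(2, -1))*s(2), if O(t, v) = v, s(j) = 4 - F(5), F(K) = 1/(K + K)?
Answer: 39/5 ≈ 7.8000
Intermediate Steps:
F(K) = 1/(2*K)
s(j) = 39/10 (s(j) = 4 - 1/(2*5) = 4 - 1*⅒ = 4 - ⅒ = 39/10)
(-2*O(2, -1))*s(2) = -2*(-1)*(39/10) = 2*(39/10) = 39/5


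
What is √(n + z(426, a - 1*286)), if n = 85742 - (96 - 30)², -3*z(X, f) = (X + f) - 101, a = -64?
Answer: √732549/3 ≈ 285.30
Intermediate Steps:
z(X, f) = 101/3 - X/3 - f/3 (z(X, f) = -((X + f) - 101)/3 = -(-101 + X + f)/3 = 101/3 - X/3 - f/3)
n = 81386 (n = 85742 - 1*66² = 85742 - 1*4356 = 85742 - 4356 = 81386)
√(n + z(426, a - 1*286)) = √(81386 + (101/3 - ⅓*426 - (-64 - 1*286)/3)) = √(81386 + (101/3 - 142 - (-64 - 286)/3)) = √(81386 + (101/3 - 142 - ⅓*(-350))) = √(81386 + (101/3 - 142 + 350/3)) = √(81386 + 25/3) = √(244183/3) = √732549/3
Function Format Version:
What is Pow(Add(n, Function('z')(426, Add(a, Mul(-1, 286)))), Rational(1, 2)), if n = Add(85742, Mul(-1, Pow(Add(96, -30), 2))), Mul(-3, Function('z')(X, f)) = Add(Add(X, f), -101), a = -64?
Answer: Mul(Rational(1, 3), Pow(732549, Rational(1, 2))) ≈ 285.30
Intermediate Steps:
Function('z')(X, f) = Add(Rational(101, 3), Mul(Rational(-1, 3), X), Mul(Rational(-1, 3), f)) (Function('z')(X, f) = Mul(Rational(-1, 3), Add(Add(X, f), -101)) = Mul(Rational(-1, 3), Add(-101, X, f)) = Add(Rational(101, 3), Mul(Rational(-1, 3), X), Mul(Rational(-1, 3), f)))
n = 81386 (n = Add(85742, Mul(-1, Pow(66, 2))) = Add(85742, Mul(-1, 4356)) = Add(85742, -4356) = 81386)
Pow(Add(n, Function('z')(426, Add(a, Mul(-1, 286)))), Rational(1, 2)) = Pow(Add(81386, Add(Rational(101, 3), Mul(Rational(-1, 3), 426), Mul(Rational(-1, 3), Add(-64, Mul(-1, 286))))), Rational(1, 2)) = Pow(Add(81386, Add(Rational(101, 3), -142, Mul(Rational(-1, 3), Add(-64, -286)))), Rational(1, 2)) = Pow(Add(81386, Add(Rational(101, 3), -142, Mul(Rational(-1, 3), -350))), Rational(1, 2)) = Pow(Add(81386, Add(Rational(101, 3), -142, Rational(350, 3))), Rational(1, 2)) = Pow(Add(81386, Rational(25, 3)), Rational(1, 2)) = Pow(Rational(244183, 3), Rational(1, 2)) = Mul(Rational(1, 3), Pow(732549, Rational(1, 2)))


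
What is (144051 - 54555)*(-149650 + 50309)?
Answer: -8890622136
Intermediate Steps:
(144051 - 54555)*(-149650 + 50309) = 89496*(-99341) = -8890622136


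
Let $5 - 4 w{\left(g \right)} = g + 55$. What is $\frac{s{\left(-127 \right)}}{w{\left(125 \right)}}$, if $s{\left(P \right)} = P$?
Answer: $\frac{508}{175} \approx 2.9029$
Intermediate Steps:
$w{\left(g \right)} = - \frac{25}{2} - \frac{g}{4}$ ($w{\left(g \right)} = \frac{5}{4} - \frac{g + 55}{4} = \frac{5}{4} - \frac{55 + g}{4} = \frac{5}{4} - \left(\frac{55}{4} + \frac{g}{4}\right) = - \frac{25}{2} - \frac{g}{4}$)
$\frac{s{\left(-127 \right)}}{w{\left(125 \right)}} = - \frac{127}{- \frac{25}{2} - \frac{125}{4}} = - \frac{127}{- \frac{175}{4}} = \left(-127\right) \left(- \frac{4}{175}\right) = \frac{508}{175}$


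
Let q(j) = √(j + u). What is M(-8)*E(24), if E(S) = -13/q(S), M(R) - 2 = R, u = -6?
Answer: 13*√2 ≈ 18.385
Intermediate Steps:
M(R) = 2 + R
q(j) = √(-6 + j) (q(j) = √(j - 6) = √(-6 + j))
E(S) = -13/√(-6 + S)
M(-8)*E(24) = (2 - 8)*(-13/√(-6 + 24)) = -(-78)/√18 = -(-78)*√2/6 = -(-13)*√2 = 13*√2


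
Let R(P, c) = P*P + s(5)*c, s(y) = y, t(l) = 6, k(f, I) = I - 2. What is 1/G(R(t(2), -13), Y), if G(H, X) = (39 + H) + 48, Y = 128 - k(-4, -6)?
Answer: 1/58 ≈ 0.017241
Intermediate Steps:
k(f, I) = -2 + I
R(P, c) = P² + 5*c (R(P, c) = P*P + 5*c = P² + 5*c)
Y = 136 (Y = 128 - (-2 - 6) = 128 - 1*(-8) = 128 + 8 = 136)
G(H, X) = 87 + H
1/G(R(t(2), -13), Y) = 1/(87 + (6² + 5*(-13))) = 1/(87 + (36 - 65)) = 1/(87 - 29) = 1/58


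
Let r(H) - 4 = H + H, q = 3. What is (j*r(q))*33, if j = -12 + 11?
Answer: -330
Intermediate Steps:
r(H) = 4 + 2*H (r(H) = 4 + (H + H) = 4 + 2*H)
j = -1
(j*r(q))*33 = -(4 + 2*3)*33 = -(4 + 6)*33 = -1*10*33 = -10*33 = -330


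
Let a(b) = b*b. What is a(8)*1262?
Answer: 80768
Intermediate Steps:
a(b) = b²
a(8)*1262 = 8²*1262 = 64*1262 = 80768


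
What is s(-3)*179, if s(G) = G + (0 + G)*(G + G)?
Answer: 2685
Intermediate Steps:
s(G) = G + 2*G**2 (s(G) = G + G*(2*G) = G + 2*G**2)
s(-3)*179 = -3*(1 + 2*(-3))*179 = -3*(1 - 6)*179 = -3*(-5)*179 = 15*179 = 2685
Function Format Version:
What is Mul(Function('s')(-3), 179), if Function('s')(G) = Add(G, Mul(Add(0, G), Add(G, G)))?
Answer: 2685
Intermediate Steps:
Function('s')(G) = Add(G, Mul(2, Pow(G, 2))) (Function('s')(G) = Add(G, Mul(G, Mul(2, G))) = Add(G, Mul(2, Pow(G, 2))))
Mul(Function('s')(-3), 179) = Mul(Mul(-3, Add(1, Mul(2, -3))), 179) = Mul(Mul(-3, Add(1, -6)), 179) = Mul(Mul(-3, -5), 179) = Mul(15, 179) = 2685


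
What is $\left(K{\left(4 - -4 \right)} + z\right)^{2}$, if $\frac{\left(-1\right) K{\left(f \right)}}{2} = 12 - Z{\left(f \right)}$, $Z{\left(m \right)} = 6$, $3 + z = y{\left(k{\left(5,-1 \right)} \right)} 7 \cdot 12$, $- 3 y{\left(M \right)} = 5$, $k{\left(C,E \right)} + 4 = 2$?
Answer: $24025$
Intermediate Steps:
$k{\left(C,E \right)} = -2$ ($k{\left(C,E \right)} = -4 + 2 = -2$)
$y{\left(M \right)} = - \frac{5}{3}$ ($y{\left(M \right)} = \left(- \frac{1}{3}\right) 5 = - \frac{5}{3}$)
$z = -143$ ($z = -3 + \left(- \frac{5}{3}\right) 7 \cdot 12 = -3 - 140 = -143$)
$K{\left(f \right)} = -12$ ($K{\left(f \right)} = - 2 \left(12 - 6\right) = \left(-2\right) 6 = -12$)
$\left(K{\left(4 - -4 \right)} + z\right)^{2} = \left(-12 - 143\right)^{2} = \left(-155\right)^{2} = 24025$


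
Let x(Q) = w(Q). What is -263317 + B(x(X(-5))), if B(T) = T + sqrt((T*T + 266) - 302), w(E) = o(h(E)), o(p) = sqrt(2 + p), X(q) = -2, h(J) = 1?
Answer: -263317 + sqrt(3) + I*sqrt(33) ≈ -2.6332e+5 + 5.7446*I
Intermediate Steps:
w(E) = sqrt(3) (w(E) = sqrt(2 + 1) = sqrt(3))
x(Q) = sqrt(3)
B(T) = T + sqrt(-36 + T**2) (B(T) = T + sqrt((T**2 + 266) - 302) = T + sqrt((266 + T**2) - 302) = T + sqrt(-36 + T**2))
-263317 + B(x(X(-5))) = -263317 + (sqrt(3) + sqrt(-36 + (sqrt(3))**2)) = -263317 + (sqrt(3) + sqrt(-36 + 3)) = -263317 + (sqrt(3) + sqrt(-33)) = -263317 + (sqrt(3) + I*sqrt(33)) = -263317 + sqrt(3) + I*sqrt(33)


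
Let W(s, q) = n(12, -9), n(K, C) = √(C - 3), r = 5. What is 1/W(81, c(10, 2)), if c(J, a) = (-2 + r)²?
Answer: -I*√3/6 ≈ -0.28868*I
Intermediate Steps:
c(J, a) = 9 (c(J, a) = (-2 + 5)² = 3² = 9)
n(K, C) = √(-3 + C)
W(s, q) = 2*I*√3 (W(s, q) = √(-3 - 9) = √(-12) = 2*I*√3)
1/W(81, c(10, 2)) = 1/(2*I*√3) = -I*√3/6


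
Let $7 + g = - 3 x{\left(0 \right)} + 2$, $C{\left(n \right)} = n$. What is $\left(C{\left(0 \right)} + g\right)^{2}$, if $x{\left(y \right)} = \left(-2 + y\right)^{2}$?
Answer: $289$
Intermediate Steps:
$g = -17$ ($g = -7 + \left(- 3 \left(-2 + 0\right)^{2} + 2\right) = -7 + \left(- 3 \left(-2\right)^{2} + 2\right) = -7 + \left(\left(-3\right) 4 + 2\right) = -7 + \left(-12 + 2\right) = -7 - 10 = -17$)
$\left(C{\left(0 \right)} + g\right)^{2} = \left(0 - 17\right)^{2} = \left(-17\right)^{2} = 289$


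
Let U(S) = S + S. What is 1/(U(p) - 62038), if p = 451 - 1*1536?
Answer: -1/64208 ≈ -1.5574e-5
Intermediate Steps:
p = -1085 (p = 451 - 1536 = -1085)
U(S) = 2*S
1/(U(p) - 62038) = 1/(2*(-1085) - 62038) = 1/(-2170 - 62038) = 1/(-64208) = -1/64208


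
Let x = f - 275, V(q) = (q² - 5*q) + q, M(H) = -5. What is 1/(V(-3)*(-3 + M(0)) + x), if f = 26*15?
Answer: -1/53 ≈ -0.018868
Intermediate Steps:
f = 390
V(q) = q² - 4*q
x = 115 (x = 390 - 275 = 115)
1/(V(-3)*(-3 + M(0)) + x) = 1/((-3*(-4 - 3))*(-3 - 5) + 115) = 1/(-3*(-7)*(-8) + 115) = 1/(21*(-8) + 115) = 1/(-168 + 115) = 1/(-53) = -1/53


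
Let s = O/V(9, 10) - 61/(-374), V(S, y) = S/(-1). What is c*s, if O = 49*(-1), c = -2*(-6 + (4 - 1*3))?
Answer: 94375/1683 ≈ 56.075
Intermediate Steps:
V(S, y) = -S (V(S, y) = S*(-1) = -S)
c = 10 (c = -2*(-6 + (4 - 3)) = -2*(-6 + 1) = -2*(-5) = 10)
O = -49
s = 18875/3366 (s = -49/((-1*9)) - 61/(-374) = -49/(-9) - 61*(-1/374) = -49*(-⅑) + 61/374 = 49/9 + 61/374 = 18875/3366 ≈ 5.6075)
c*s = 10*(18875/3366) = 94375/1683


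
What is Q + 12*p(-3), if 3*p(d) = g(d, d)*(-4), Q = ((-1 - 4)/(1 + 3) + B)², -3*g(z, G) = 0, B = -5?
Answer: 625/16 ≈ 39.063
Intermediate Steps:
g(z, G) = 0 (g(z, G) = -⅓*0 = 0)
Q = 625/16 (Q = ((-1 - 4)/(1 + 3) - 5)² = (-5/4 - 5)² = (-25/4)² = 625/16 ≈ 39.063)
p(d) = 0 (p(d) = (0*(-4))/3 = (⅓)*0 = 0)
Q + 12*p(-3) = 625/16 + 12*0 = 625/16 + 0 = 625/16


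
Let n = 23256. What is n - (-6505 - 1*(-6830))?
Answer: 22931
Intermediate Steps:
n - (-6505 - 1*(-6830)) = 23256 - (-6505 - 1*(-6830)) = 23256 - (-6505 + 6830) = 23256 - 1*325 = 23256 - 325 = 22931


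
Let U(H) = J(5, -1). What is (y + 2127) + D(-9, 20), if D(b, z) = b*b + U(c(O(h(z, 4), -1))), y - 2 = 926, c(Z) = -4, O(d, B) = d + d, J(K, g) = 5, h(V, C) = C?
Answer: 3141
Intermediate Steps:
O(d, B) = 2*d
U(H) = 5
y = 928 (y = 2 + 926 = 928)
D(b, z) = 5 + b² (D(b, z) = b*b + 5 = b² + 5 = 5 + b²)
(y + 2127) + D(-9, 20) = (928 + 2127) + (5 + (-9)²) = 3055 + (5 + 81) = 3055 + 86 = 3141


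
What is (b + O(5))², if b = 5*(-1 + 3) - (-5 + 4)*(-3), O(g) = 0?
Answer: 49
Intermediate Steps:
b = 7 (b = 5*2 - (-1)*(-3) = 10 - 1*3 = 10 - 3 = 7)
(b + O(5))² = (7 + 0)² = 7² = 49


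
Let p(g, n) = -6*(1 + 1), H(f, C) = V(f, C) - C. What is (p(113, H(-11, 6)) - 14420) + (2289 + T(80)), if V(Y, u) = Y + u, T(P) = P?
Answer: -12063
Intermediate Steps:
H(f, C) = f (H(f, C) = (f + C) - C = (C + f) - C = f)
p(g, n) = -12 (p(g, n) = -6*2 = -12)
(p(113, H(-11, 6)) - 14420) + (2289 + T(80)) = (-12 - 14420) + (2289 + 80) = -14432 + 2369 = -12063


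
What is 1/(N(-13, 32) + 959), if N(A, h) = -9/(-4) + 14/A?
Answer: 52/49929 ≈ 0.0010415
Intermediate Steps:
N(A, h) = 9/4 + 14/A (N(A, h) = -9*(-1/4) + 14/A = 9/4 + 14/A)
1/(N(-13, 32) + 959) = 1/((9/4 + 14/(-13)) + 959) = 1/((9/4 + 14*(-1/13)) + 959) = 1/((9/4 - 14/13) + 959) = 1/(61/52 + 959) = 1/(49929/52) = 52/49929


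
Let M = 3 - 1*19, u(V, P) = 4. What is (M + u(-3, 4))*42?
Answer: -504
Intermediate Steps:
M = -16 (M = 3 - 19 = -16)
(M + u(-3, 4))*42 = (-16 + 4)*42 = -12*42 = -504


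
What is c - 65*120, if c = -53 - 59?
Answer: -7912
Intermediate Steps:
c = -112
c - 65*120 = -112 - 65*120 = -112 - 7800 = -7912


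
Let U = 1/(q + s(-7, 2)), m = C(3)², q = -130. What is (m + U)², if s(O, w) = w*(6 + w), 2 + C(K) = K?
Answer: 12769/12996 ≈ 0.98253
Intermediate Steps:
C(K) = -2 + K
m = 1 (m = (-2 + 3)² = 1² = 1)
U = -1/114 (U = 1/(-130 + 2*(6 + 2)) = 1/(-130 + 2*8) = 1/(-130 + 16) = 1/(-114) = -1/114 ≈ -0.0087719)
(m + U)² = (1 - 1/114)² = (113/114)² = 12769/12996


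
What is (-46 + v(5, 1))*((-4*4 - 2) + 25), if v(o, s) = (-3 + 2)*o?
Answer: -357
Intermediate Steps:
v(o, s) = -o
(-46 + v(5, 1))*((-4*4 - 2) + 25) = (-46 - 1*5)*((-4*4 - 2) + 25) = (-46 - 5)*((-16 - 2) + 25) = -51*(-18 + 25) = -51*7 = -357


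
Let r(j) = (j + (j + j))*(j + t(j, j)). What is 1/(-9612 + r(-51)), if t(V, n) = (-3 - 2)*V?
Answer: -1/40824 ≈ -2.4495e-5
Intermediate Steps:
t(V, n) = -5*V
r(j) = -12*j² (r(j) = (j + (j + j))*(j - 5*j) = (j + 2*j)*(-4*j) = (3*j)*(-4*j) = -12*j²)
1/(-9612 + r(-51)) = 1/(-9612 - 12*(-51)²) = 1/(-9612 - 12*2601) = 1/(-9612 - 31212) = 1/(-40824) = -1/40824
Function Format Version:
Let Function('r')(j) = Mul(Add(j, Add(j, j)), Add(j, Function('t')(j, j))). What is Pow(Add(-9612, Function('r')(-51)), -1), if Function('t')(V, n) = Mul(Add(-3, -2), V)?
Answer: Rational(-1, 40824) ≈ -2.4495e-5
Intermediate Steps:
Function('t')(V, n) = Mul(-5, V)
Function('r')(j) = Mul(-12, Pow(j, 2)) (Function('r')(j) = Mul(Add(j, Add(j, j)), Add(j, Mul(-5, j))) = Mul(Add(j, Mul(2, j)), Mul(-4, j)) = Mul(Mul(3, j), Mul(-4, j)) = Mul(-12, Pow(j, 2)))
Pow(Add(-9612, Function('r')(-51)), -1) = Pow(Add(-9612, Mul(-12, Pow(-51, 2))), -1) = Pow(Add(-9612, Mul(-12, 2601)), -1) = Pow(Add(-9612, -31212), -1) = Pow(-40824, -1) = Rational(-1, 40824)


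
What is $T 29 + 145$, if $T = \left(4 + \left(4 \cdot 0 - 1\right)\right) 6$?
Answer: $667$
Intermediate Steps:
$T = 18$ ($T = \left(4 + \left(0 - 1\right)\right) 6 = \left(4 - 1\right) 6 = 3 \cdot 6 = 18$)
$T 29 + 145 = 18 \cdot 29 + 145 = 522 + 145 = 667$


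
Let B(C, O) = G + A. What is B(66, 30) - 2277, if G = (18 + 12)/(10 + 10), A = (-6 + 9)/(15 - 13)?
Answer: -2274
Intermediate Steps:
A = 3/2 ≈ 1.5000
G = 3/2 (G = 30/20 = 30*(1/20) = 3/2 ≈ 1.5000)
B(C, O) = 3 (B(C, O) = 3/2 + 3/2 = 3)
B(66, 30) - 2277 = 3 - 2277 = -2274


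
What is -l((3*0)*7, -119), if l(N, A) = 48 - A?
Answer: -167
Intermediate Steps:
-l((3*0)*7, -119) = -(48 - 1*(-119)) = -(48 + 119) = -1*167 = -167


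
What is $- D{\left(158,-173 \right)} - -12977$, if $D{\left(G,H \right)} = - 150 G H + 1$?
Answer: $-4087124$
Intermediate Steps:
$D{\left(G,H \right)} = 1 - 150 G H$ ($D{\left(G,H \right)} = - 150 G H + 1 = 1 - 150 G H$)
$- D{\left(158,-173 \right)} - -12977 = - (1 - 23700 \left(-173\right)) - -12977 = - (1 + 4100100) + 12977 = \left(-1\right) 4100101 + 12977 = -4100101 + 12977 = -4087124$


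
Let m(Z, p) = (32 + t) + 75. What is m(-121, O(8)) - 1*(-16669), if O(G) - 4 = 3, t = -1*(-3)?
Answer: 16779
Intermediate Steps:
t = 3
O(G) = 7 (O(G) = 4 + 3 = 7)
m(Z, p) = 110 (m(Z, p) = (32 + 3) + 75 = 35 + 75 = 110)
m(-121, O(8)) - 1*(-16669) = 110 - 1*(-16669) = 110 + 16669 = 16779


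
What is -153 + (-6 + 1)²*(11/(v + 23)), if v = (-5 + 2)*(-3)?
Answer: -4621/32 ≈ -144.41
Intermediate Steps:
v = 9 (v = -3*(-3) = 9)
-153 + (-6 + 1)²*(11/(v + 23)) = -153 + (-6 + 1)²*(11/(9 + 23)) = -153 + (-5)²*(11/32) = -153 + 25*((1/32)*11) = -153 + 25*(11/32) = -153 + 275/32 = -4621/32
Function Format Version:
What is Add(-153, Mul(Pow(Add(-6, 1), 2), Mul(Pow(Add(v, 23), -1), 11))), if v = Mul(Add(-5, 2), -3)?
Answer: Rational(-4621, 32) ≈ -144.41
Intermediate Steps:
v = 9 (v = Mul(-3, -3) = 9)
Add(-153, Mul(Pow(Add(-6, 1), 2), Mul(Pow(Add(v, 23), -1), 11))) = Add(-153, Mul(Pow(Add(-6, 1), 2), Mul(Pow(Add(9, 23), -1), 11))) = Add(-153, Mul(Pow(-5, 2), Mul(Pow(32, -1), 11))) = Add(-153, Mul(25, Mul(Rational(1, 32), 11))) = Add(-153, Mul(25, Rational(11, 32))) = Add(-153, Rational(275, 32)) = Rational(-4621, 32)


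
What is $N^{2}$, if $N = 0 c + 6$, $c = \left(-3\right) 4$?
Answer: $36$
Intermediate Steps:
$c = -12$
$N = 6$ ($N = 0 \left(-12\right) + 6 = 0 + 6 = 6$)
$N^{2} = 6^{2} = 36$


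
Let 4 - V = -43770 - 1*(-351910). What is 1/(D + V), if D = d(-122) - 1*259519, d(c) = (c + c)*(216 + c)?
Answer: -1/590591 ≈ -1.6932e-6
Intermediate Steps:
V = -308136 (V = 4 - (-43770 - 1*(-351910)) = 4 - (-43770 + 351910) = 4 - 1*308140 = 4 - 308140 = -308136)
d(c) = 2*c*(216 + c) (d(c) = (2*c)*(216 + c) = 2*c*(216 + c))
D = -282455 (D = 2*(-122)*(216 - 122) - 1*259519 = 2*(-122)*94 - 259519 = -22936 - 259519 = -282455)
1/(D + V) = 1/(-282455 - 308136) = 1/(-590591) = -1/590591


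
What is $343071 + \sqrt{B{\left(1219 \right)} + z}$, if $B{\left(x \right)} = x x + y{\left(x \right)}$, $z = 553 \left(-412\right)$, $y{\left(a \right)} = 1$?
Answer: $343071 + \sqrt{1258126} \approx 3.4419 \cdot 10^{5}$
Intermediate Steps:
$z = -227836$
$B{\left(x \right)} = 1 + x^{2}$ ($B{\left(x \right)} = x x + 1 = x^{2} + 1 = 1 + x^{2}$)
$343071 + \sqrt{B{\left(1219 \right)} + z} = 343071 + \sqrt{\left(1 + 1219^{2}\right) - 227836} = 343071 + \sqrt{\left(1 + 1485961\right) - 227836} = 343071 + \sqrt{1485962 - 227836} = 343071 + \sqrt{1258126}$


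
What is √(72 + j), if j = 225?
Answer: 3*√33 ≈ 17.234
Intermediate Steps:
√(72 + j) = √(72 + 225) = √297 = 3*√33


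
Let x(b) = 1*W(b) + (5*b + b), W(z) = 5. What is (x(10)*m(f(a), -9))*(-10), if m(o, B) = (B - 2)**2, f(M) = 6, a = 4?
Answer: -78650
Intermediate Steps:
m(o, B) = (-2 + B)**2
x(b) = 5 + 6*b (x(b) = 1*5 + (5*b + b) = 5 + 6*b)
(x(10)*m(f(a), -9))*(-10) = ((5 + 6*10)*(-2 - 9)**2)*(-10) = ((5 + 60)*(-11)**2)*(-10) = (65*121)*(-10) = 7865*(-10) = -78650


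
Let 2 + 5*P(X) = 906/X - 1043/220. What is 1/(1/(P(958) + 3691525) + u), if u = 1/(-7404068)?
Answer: 14401385467335414604/1956139517397 ≈ 7.3621e+6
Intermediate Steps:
P(X) = -1483/1100 + 906/(5*X) (P(X) = -⅖ + (906/X - 1043/220)/5 = -⅖ + (-1043/220 + 906/X)/5 = -⅖ + (-1043/1100 + 906/(5*X)) = -1483/1100 + 906/(5*X))
u = -1/7404068 ≈ -1.3506e-7
1/(1/(P(958) + 3691525) + u) = 1/(1/((1/1100)*(199320 - 1483*958)/958 + 3691525) - 1/7404068) = 1/(1/((1/1100)*(1/958)*(199320 - 1420714) + 3691525) - 1/7404068) = 1/(1/((1/1100)*(1/958)*(-1221394) + 3691525) - 1/7404068) = 1/(1/(-610697/526900 + 3691525) - 1/7404068) = 1/(1/(1945063911803/526900) - 1/7404068) = 1/(526900/1945063911803 - 1/7404068) = 1/(1956139517397/14401385467335414604) = 14401385467335414604/1956139517397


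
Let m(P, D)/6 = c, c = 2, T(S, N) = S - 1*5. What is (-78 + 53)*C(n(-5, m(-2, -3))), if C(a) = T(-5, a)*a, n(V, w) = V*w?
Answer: -15000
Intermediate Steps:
T(S, N) = -5 + S (T(S, N) = S - 5 = -5 + S)
m(P, D) = 12 (m(P, D) = 6*2 = 12)
C(a) = -10*a (C(a) = (-5 - 5)*a = -10*a)
(-78 + 53)*C(n(-5, m(-2, -3))) = (-78 + 53)*(-(-50)*12) = -(-250)*(-60) = -25*600 = -15000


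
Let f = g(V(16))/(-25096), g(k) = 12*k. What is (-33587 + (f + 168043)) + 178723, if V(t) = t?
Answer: 982442499/3137 ≈ 3.1318e+5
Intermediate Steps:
f = -24/3137 (f = (12*16)/(-25096) = 192*(-1/25096) = -24/3137 ≈ -0.0076506)
(-33587 + (f + 168043)) + 178723 = (-33587 + (-24/3137 + 168043)) + 178723 = (-33587 + 527150867/3137) + 178723 = 421788448/3137 + 178723 = 982442499/3137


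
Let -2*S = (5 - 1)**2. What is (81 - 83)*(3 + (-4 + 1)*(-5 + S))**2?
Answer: -3528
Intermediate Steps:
S = -8 (S = -(5 - 1)**2/2 = -1/2*4**2 = -1/2*16 = -8)
(81 - 83)*(3 + (-4 + 1)*(-5 + S))**2 = (81 - 83)*(3 + (-4 + 1)*(-5 - 8))**2 = -2*(3 - 3*(-13))**2 = -2*(3 + 39)**2 = -2*42**2 = -2*1764 = -3528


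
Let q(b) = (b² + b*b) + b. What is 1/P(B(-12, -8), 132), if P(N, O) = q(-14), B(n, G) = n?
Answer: 1/378 ≈ 0.0026455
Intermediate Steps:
q(b) = b + 2*b² (q(b) = (b² + b²) + b = 2*b² + b = b + 2*b²)
P(N, O) = 378 (P(N, O) = -14*(1 + 2*(-14)) = -14*(1 - 28) = -14*(-27) = 378)
1/P(B(-12, -8), 132) = 1/378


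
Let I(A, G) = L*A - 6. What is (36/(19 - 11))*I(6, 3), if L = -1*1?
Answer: -54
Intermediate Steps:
L = -1
I(A, G) = -6 - A (I(A, G) = -A - 6 = -6 - A)
(36/(19 - 11))*I(6, 3) = (36/(19 - 11))*(-6 - 1*6) = (36/8)*(-6 - 6) = ((1/8)*36)*(-12) = (9/2)*(-12) = -54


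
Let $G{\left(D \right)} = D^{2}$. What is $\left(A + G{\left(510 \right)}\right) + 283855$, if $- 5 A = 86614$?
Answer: $\frac{2633161}{5} \approx 5.2663 \cdot 10^{5}$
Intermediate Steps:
$A = - \frac{86614}{5}$ ($A = \left(- \frac{1}{5}\right) 86614 = - \frac{86614}{5} \approx -17323.0$)
$\left(A + G{\left(510 \right)}\right) + 283855 = \left(- \frac{86614}{5} + 510^{2}\right) + 283855 = \left(- \frac{86614}{5} + 260100\right) + 283855 = \frac{1213886}{5} + 283855 = \frac{2633161}{5}$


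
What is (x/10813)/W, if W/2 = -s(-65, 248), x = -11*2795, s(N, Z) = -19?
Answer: -2795/37354 ≈ -0.074825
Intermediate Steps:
x = -30745
W = 38 (W = 2*(-1*(-19)) = 2*19 = 38)
(x/10813)/W = -30745/10813/38 = -30745*1/10813*(1/38) = -2795/983*1/38 = -2795/37354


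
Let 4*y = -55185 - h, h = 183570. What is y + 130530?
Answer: 283365/4 ≈ 70841.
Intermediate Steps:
y = -238755/4 (y = (-55185 - 1*183570)/4 = (-55185 - 183570)/4 = (¼)*(-238755) = -238755/4 ≈ -59689.)
y + 130530 = -238755/4 + 130530 = 283365/4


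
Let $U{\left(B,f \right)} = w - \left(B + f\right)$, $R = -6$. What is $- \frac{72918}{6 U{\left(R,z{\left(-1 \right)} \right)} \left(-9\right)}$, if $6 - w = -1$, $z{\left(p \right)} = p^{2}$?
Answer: $\frac{4051}{36} \approx 112.53$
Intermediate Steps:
$w = 7$ ($w = 6 - -1 = 6 + 1 = 7$)
$U{\left(B,f \right)} = 7 - B - f$ ($U{\left(B,f \right)} = 7 - \left(B + f\right) = 7 - B - f$)
$- \frac{72918}{6 U{\left(R,z{\left(-1 \right)} \right)} \left(-9\right)} = - \frac{72918}{6 \left(7 - -6 - \left(-1\right)^{2}\right) \left(-9\right)} = - \frac{72918}{6 \left(7 + 6 - 1\right) \left(-9\right)} = - \frac{72918}{6 \cdot 12 \left(-9\right)} = - \frac{72918}{72 \left(-9\right)} = - \frac{72918}{-648} = \left(-72918\right) \left(- \frac{1}{648}\right) = \frac{4051}{36}$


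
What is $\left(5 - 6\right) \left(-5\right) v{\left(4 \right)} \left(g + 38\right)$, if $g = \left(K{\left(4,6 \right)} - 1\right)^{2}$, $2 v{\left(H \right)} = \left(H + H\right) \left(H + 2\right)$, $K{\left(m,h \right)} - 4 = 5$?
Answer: $12240$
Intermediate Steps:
$K{\left(m,h \right)} = 9$ ($K{\left(m,h \right)} = 4 + 5 = 9$)
$v{\left(H \right)} = H \left(2 + H\right)$ ($v{\left(H \right)} = \frac{\left(H + H\right) \left(H + 2\right)}{2} = \frac{2 H \left(2 + H\right)}{2} = H \left(2 + H\right)$)
$g = 64$ ($g = \left(9 - 1\right)^{2} = 8^{2} = 64$)
$\left(5 - 6\right) \left(-5\right) v{\left(4 \right)} \left(g + 38\right) = \left(5 - 6\right) \left(-5\right) 4 \left(2 + 4\right) \left(64 + 38\right) = \left(5 - 6\right) \left(-5\right) 4 \cdot 6 \cdot 102 = \left(-1\right) \left(-5\right) 24 \cdot 102 = 5 \cdot 24 \cdot 102 = 120 \cdot 102 = 12240$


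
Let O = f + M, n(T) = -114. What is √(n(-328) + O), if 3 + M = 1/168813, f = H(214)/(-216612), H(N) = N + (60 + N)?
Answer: 9*I*√18399073872151434/112860869 ≈ 10.817*I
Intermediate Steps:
H(N) = 60 + 2*N
f = -122/54153 (f = (60 + 2*214)/(-216612) = (60 + 428)*(-1/216612) = 488*(-1/216612) = -122/54153 ≈ -0.0022529)
M = -506438/168813 (M = -3 + 1/168813 = -506438/168813 ≈ -3.0000)
O = -338836200/112860869 (O = -122/54153 - 506438/168813 = -338836200/112860869 ≈ -3.0022)
√(n(-328) + O) = √(-114 - 338836200/112860869) = √(-13204975266/112860869) = 9*I*√18399073872151434/112860869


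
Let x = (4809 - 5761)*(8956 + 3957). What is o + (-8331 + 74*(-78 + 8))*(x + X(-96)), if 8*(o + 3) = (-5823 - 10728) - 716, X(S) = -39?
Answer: 1328749005629/8 ≈ 1.6609e+11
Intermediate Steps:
x = -12293176 (x = -952*12913 = -12293176)
o = -17291/8 (o = -3 + ((-5823 - 10728) - 716)/8 = -3 + (-16551 - 716)/8 = -3 + (1/8)*(-17267) = -3 - 17267/8 = -17291/8 ≈ -2161.4)
o + (-8331 + 74*(-78 + 8))*(x + X(-96)) = -17291/8 + (-8331 + 74*(-78 + 8))*(-12293176 - 39) = -17291/8 + (-8331 + 74*(-70))*(-12293215) = -17291/8 + (-8331 - 5180)*(-12293215) = -17291/8 - 13511*(-12293215) = -17291/8 + 166093627865 = 1328749005629/8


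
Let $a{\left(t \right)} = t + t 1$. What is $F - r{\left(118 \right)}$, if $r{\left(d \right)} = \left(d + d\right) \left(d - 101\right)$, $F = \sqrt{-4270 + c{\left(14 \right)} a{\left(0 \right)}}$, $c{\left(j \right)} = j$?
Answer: $-4012 + i \sqrt{4270} \approx -4012.0 + 65.345 i$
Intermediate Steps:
$a{\left(t \right)} = 2 t$ ($a{\left(t \right)} = t + t = 2 t$)
$F = i \sqrt{4270}$ ($F = \sqrt{-4270 + 14 \cdot 2 \cdot 0} = \sqrt{-4270 + 14 \cdot 0} = \sqrt{-4270 + 0} = \sqrt{-4270} = i \sqrt{4270} \approx 65.345 i$)
$r{\left(d \right)} = 2 d \left(-101 + d\right)$
$F - r{\left(118 \right)} = i \sqrt{4270} - 2 \cdot 118 \left(-101 + 118\right) = i \sqrt{4270} - 2 \cdot 118 \cdot 17 = i \sqrt{4270} - 4012 = -4012 + i \sqrt{4270}$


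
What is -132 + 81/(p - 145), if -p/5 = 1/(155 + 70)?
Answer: -865077/6526 ≈ -132.56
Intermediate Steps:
p = -1/45 (p = -5/(155 + 70) = -5/225 = -5*1/225 = -1/45 ≈ -0.022222)
-132 + 81/(p - 145) = -132 + 81/(-1/45 - 145) = -132 + 81/(-6526/45) = -132 + 81*(-45/6526) = -132 - 3645/6526 = -865077/6526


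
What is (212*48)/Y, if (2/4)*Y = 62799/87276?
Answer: 148020096/20933 ≈ 7071.1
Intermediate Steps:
Y = 20933/14546 (Y = 2*(62799/87276) = 2*(62799*(1/87276)) = 2*(20933/29092) = 20933/14546 ≈ 1.4391)
(212*48)/Y = (212*48)/(20933/14546) = 10176*(14546/20933) = 148020096/20933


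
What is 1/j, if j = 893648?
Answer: 1/893648 ≈ 1.1190e-6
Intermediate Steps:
1/j = 1/893648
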